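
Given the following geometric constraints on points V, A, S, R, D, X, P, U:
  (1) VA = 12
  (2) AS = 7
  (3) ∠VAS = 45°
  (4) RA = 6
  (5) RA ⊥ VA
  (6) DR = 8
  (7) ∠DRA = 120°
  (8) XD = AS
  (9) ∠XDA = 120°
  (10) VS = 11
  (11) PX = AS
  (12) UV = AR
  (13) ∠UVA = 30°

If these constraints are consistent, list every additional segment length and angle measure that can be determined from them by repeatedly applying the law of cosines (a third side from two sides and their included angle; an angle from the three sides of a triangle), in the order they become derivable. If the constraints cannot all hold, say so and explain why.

These constraints are not satisfiable: (1), (2) and (3) already determine VS: by the law of cosines VS² = 12² + 7² − 2·12·7·cos(45°) = 74.21, so VS ≈ 8.61, which contradicts (10) VS = 11. No planar figure meets all of them, so nothing further can be derived.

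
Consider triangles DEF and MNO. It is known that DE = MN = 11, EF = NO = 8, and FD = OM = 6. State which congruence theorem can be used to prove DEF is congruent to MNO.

The given information provides:
DE = MN = 11, EF = NO = 8, and FD = OM = 6
This matches the SSS congruence theorem.
All three pairs of corresponding sides are equal (Side-Side-Side).

SSS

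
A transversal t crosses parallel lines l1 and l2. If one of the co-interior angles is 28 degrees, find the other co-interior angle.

Co-interior angles (same-side interior) formed by parallel lines and a transversal are supplementary (sum to 180 degrees).
The given angle is 28 degrees.
The co-interior angle = 180 - 28 = 152 degrees.

152 degrees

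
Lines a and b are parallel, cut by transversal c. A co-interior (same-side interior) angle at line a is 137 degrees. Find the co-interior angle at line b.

Co-interior angles sum to 180: 180 - 137 = 43 degrees.

43 degrees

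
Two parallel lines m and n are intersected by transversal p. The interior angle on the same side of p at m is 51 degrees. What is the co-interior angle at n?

Co-interior angles sum to 180: 180 - 51 = 129 degrees.

129 degrees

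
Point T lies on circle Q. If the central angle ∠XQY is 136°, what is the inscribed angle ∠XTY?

Inscribed angle = 136° / 2 = 68° (inscribed angle theorem).

68°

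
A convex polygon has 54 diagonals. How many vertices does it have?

Using d = n(n - 3)/2, we solve 54 = n(n - 3)/2.
So n(n - 3) = 108.
Testing n = 12: 12 * 9 = 108 = 108. Correct.
The polygon has 12 sides.

12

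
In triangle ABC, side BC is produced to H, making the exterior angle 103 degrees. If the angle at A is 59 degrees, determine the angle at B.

The exterior angle theorem states that an exterior angle equals the sum of the two non-adjacent interior angles.
So 103 = 59 + angle B, which gives angle B = 103 - 59 = 44 degrees.

44 degrees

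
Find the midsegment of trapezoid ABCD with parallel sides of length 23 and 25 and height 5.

The midsegment (median) of a trapezoid connects the midpoints of the non-parallel sides.
Its length is the average of the two bases: (23 + 25) / 2 = 24.

24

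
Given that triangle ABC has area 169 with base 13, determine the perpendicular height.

height = 2 * 169 / 13 = 26

26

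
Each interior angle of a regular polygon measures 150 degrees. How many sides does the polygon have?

The exterior angle is the supplement of the interior angle: 180 - 150 = 30 degrees.
Since the exterior angles of any convex polygon sum to 360 degrees, the number of sides is 360 / 30 = 12.

12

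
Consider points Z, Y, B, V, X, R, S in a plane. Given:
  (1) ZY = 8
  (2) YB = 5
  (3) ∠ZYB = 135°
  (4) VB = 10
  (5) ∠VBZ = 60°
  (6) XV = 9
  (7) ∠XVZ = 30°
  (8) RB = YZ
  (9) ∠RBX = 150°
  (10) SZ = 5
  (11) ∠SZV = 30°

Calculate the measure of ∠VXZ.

Step 1: By the law of cosines on triangle ZYB: ZB² = 8² + 5² − 2·8·5·cos(135°) = 145.57, so ZB ≈ 12.07.
Step 2: By the law of cosines on triangle ZBV: ZV² = 12.07² + 10² − 2·12.07·10·cos(60°) = 124.92, so ZV ≈ 11.18.
Step 3: By the law of cosines on triangle XVZ: XZ² = 9² + 11.18² − 2·9·11.18·cos(30°) = 31.69, so XZ ≈ 5.63.
Step 4: By the inverse law of cosines on triangle VXZ: cos(∠VXZ) = (9² + 5.63² − 11.18²) / (2·9·5.63) = -12.23/101.33 = -0.1207, so ∠VXZ = 96.93°.

Therefore, the measure of angle ∠VXZ = 96.93°.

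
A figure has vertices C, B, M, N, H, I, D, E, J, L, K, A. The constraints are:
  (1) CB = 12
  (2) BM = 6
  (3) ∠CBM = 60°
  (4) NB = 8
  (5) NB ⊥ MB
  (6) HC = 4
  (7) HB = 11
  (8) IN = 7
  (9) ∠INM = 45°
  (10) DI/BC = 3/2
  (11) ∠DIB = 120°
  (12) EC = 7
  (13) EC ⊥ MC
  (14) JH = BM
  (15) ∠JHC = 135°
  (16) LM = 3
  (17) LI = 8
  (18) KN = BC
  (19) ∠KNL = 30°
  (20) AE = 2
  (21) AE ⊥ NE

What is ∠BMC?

Step 1: By the law of cosines on triangle MBC: MC² = 6² + 12² − 2·6·12·cos(60°) = 108, so MC = 6·√3.
Step 2: By the inverse law of cosines on triangle BMC: cos(∠BMC) = (6² + (6·√3)² − 12²) / (2·6·6·√3) = 0/124.71 = 0, so ∠BMC = 90°.

Therefore, the measure of angle ∠BMC = 90°.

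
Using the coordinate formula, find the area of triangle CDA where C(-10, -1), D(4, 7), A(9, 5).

Shoelace: Area = (1/2)|-10(7-5) + 4(5--1) + 9(-1-7)| = (1/2)(68) = 34

34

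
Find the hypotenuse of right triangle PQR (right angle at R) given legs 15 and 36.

In a right triangle, the square of the hypotenuse equals the sum of the squares of the two legs.
The legs are 15 and 36, so the hypotenuse = sqrt(225 + 1296) = sqrt(1521) = 39.

39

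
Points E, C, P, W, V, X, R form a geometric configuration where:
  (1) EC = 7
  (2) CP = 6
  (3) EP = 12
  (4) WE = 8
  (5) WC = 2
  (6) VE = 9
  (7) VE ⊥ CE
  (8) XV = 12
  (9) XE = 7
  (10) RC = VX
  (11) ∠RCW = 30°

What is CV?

Step 1: By the law of cosines on triangle CEV: CV² = 7² + 9² − 2·7·9·cos(90°) = 130, so CV = √130.

Therefore, the length of CV = √130.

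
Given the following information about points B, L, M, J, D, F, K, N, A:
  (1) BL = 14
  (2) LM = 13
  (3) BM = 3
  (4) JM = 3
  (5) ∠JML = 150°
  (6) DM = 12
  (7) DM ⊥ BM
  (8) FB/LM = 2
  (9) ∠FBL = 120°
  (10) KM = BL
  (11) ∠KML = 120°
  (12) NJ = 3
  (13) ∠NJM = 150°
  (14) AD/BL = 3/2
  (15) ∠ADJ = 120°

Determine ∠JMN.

Step 1: By the law of cosines on triangle MJN: MN² = 3² + 3² − 2·3·3·cos(150°) = 33.59, so MN ≈ 5.8.
Step 2: By the inverse law of cosines on triangle JMN: cos(∠JMN) = (3² + 5.8² − 3²) / (2·3·5.8) = 33.59/34.77 = 0.9659, so ∠JMN = 15°.

Therefore, the measure of angle ∠JMN = 15°.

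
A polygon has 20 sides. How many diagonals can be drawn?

Total line segments between 20 vertices = C(20,2) = 190.
Subtract the 20 sides: 190 - 20 = 170 diagonals.

170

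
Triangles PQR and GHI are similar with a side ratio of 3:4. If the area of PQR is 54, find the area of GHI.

Area ratio = (3/4)^2 = 9/16. Area of GHI = 54 * 16/9 = 96.

96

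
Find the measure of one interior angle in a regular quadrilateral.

Each interior angle of a regular n-gon is (n - 2) * 180 / n.
For n = 4: (4 - 2) * 180 / 4 = 360/4 = 90 degrees.

90 degrees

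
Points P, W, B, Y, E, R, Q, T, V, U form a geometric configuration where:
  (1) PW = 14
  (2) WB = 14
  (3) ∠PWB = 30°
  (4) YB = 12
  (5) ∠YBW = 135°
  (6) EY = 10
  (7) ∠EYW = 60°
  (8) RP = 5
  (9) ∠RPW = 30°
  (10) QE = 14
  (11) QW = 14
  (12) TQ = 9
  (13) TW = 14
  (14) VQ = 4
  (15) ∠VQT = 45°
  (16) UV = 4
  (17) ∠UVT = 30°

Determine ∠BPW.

Step 1: By the law of cosines on triangle PWB: PB² = 14² + 14² − 2·14·14·cos(30°) = 52.52, so PB ≈ 7.25.
Step 2: By the inverse law of cosines on triangle BPW: cos(∠BPW) = (7.25² + 14² − 14²) / (2·7.25·14) = 52.52/202.91 = 0.2588, so ∠BPW = 75°.

Therefore, the measure of angle ∠BPW = 75°.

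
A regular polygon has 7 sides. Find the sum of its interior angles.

The sum of interior angles of an n-sided polygon is (n - 2) * 180.
For n = 7: (7 - 2) * 180 = 5 * 180 = 900 degrees.

900 degrees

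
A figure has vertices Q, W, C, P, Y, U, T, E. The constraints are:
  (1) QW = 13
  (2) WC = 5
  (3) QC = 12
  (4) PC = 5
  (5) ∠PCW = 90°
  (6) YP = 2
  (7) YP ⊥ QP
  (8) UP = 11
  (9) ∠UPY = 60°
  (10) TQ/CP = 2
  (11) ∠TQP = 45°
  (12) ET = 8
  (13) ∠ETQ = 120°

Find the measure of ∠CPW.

Step 1: By the law of cosines on triangle PCW: PW² = 5² + 5² − 2·5·5·cos(90°) = 50, so PW = 5·√2.
Step 2: By the inverse law of cosines on triangle CPW: cos(∠CPW) = (5² + (5·√2)² − 5²) / (2·5·5·√2) = 50/70.71 = 0.7071, so ∠CPW = 45°.

Therefore, the measure of angle ∠CPW = 45°.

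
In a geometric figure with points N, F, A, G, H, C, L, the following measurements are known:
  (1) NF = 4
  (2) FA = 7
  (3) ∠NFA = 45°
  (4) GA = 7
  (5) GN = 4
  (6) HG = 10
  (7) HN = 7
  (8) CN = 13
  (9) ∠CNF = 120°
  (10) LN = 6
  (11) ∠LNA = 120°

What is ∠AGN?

Step 1: By the law of cosines on triangle AFN: AN² = 7² + 4² − 2·7·4·cos(45°) = 25.4, so AN ≈ 5.04.
Step 2: By the inverse law of cosines on triangle AGN: cos(∠AGN) = (7² + 4² − 5.04²) / (2·7·4) = 39.6/56 = 0.7071, so ∠AGN = 45°.

Therefore, the measure of angle ∠AGN = 45°.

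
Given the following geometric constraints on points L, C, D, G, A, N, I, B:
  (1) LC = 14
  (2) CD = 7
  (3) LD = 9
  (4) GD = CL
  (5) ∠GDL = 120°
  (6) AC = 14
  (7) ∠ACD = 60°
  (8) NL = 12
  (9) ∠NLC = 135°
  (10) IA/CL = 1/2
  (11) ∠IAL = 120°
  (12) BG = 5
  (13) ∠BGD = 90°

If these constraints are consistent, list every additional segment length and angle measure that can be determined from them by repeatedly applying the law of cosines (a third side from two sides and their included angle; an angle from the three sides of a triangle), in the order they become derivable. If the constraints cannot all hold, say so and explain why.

The constraints are consistent. Derivable facts, in order:
After 1 step:
- CN ≈ 24.03
- DA = 7·√3
- DB ≈ 14.87
- LG ≈ 20.07
- ∠CDL = 121.59°
- ∠CLD = 25.21°
- ∠DCL = 33.2°
After 2 steps:
- ∠ADC = 90°
- ∠BDG = 19.65°
- ∠CAD = 30°
- ∠CNL = 24.32°
- ∠DBG = 70.35°
- ∠DGL = 22.85°
- ∠DLG = 37.15°
- ∠LCN = 20.68°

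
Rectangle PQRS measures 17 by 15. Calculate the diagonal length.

Using the Pythagorean theorem:
d² = 17² + 15² = 289 + 225 = 514
d = sqrt(514)

sqrt(514)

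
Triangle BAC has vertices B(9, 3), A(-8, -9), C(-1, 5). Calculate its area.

Shoelace: Area = (1/2)|9(-9-5) + -8(5-3) + -1(3--9)| = (1/2)(154) = 77

77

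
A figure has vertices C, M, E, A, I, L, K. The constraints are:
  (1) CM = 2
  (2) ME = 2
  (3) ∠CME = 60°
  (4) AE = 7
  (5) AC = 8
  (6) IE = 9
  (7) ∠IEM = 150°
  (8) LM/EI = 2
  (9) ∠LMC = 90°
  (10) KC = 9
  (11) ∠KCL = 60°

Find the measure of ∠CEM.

Step 1: By the law of cosines on triangle EMC: EC² = 2² + 2² − 2·2·2·cos(60°) = 4, so EC = 2.
Step 2: By the inverse law of cosines on triangle CEM: cos(∠CEM) = (2² + 2² − 2²) / (2·2·2) = 4/8 = 0.5, so ∠CEM = 60°.

Therefore, the measure of angle ∠CEM = 60°.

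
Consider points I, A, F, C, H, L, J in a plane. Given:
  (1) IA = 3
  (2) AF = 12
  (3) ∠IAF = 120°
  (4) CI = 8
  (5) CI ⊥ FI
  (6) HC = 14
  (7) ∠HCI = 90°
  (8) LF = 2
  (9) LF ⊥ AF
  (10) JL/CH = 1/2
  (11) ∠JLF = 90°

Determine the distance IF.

Step 1: By the law of cosines on triangle IAF: IF² = 3² + 12² − 2·3·12·cos(120°) = 189, so IF = 3·√21.

Therefore, the length of IF = 3·√21.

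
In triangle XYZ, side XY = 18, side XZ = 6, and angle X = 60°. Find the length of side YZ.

Law of cosines: YZ^2 = 18^2 + 6^2 - 2(18)(6)cos(60°) = 252, so YZ = 6*sqrt(7).

6*sqrt(7)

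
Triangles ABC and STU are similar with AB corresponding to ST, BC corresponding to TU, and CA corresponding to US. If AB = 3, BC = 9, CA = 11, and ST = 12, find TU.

Since the triangles are similar, the ratio of corresponding sides is constant.
Scale factor k = ST / AB = 12 / 3 = 4
TU = k * BC = 4 * 9 = 36

36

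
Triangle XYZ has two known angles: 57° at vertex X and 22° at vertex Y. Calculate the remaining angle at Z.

The interior angles sum to 180°: angle Z = 180 - 57 - 22 = 101°.
The triangle is obtuse (angles 57°, 22°, 101°).

101 degrees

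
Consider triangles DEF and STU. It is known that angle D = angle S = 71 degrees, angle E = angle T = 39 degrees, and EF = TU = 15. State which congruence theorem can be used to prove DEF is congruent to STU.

The given information matches AAS: Two pairs of corresponding angles and a non-included side are equal (Angle-Angle-Side).

AAS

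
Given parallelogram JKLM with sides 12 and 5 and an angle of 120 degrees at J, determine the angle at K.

Consecutive angles are supplementary: angle K = 180 - 120 = 60 degrees.

60 degrees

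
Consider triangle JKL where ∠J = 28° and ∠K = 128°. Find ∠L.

The interior angles sum to 180°: angle L = 180 - 28 - 128 = 24°.
The triangle is obtuse (angles 28°, 128°, 24°).

24 degrees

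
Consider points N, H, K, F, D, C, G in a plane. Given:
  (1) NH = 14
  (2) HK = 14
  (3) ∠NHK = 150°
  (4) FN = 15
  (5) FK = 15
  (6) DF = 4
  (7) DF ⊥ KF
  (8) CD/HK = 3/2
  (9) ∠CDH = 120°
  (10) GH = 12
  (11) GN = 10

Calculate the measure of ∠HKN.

Step 1: By the law of cosines on triangle KHN: KN² = 14² + 14² − 2·14·14·cos(150°) = 731.48, so KN ≈ 27.05.
Step 2: By the inverse law of cosines on triangle HKN: cos(∠HKN) = (14² + 27.05² − 14²) / (2·14·27.05) = 731.48/757.29 = 0.9659, so ∠HKN = 15°.

Therefore, the measure of angle ∠HKN = 15°.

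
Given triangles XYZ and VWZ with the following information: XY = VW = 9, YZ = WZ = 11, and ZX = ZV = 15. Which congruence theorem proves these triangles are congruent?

The given information matches SSS: All three pairs of corresponding sides are equal (Side-Side-Side).

SSS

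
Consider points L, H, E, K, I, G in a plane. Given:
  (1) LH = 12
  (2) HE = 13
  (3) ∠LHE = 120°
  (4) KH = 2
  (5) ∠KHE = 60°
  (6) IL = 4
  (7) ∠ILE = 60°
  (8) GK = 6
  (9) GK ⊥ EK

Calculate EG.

Step 1: By the law of cosines on triangle EHK: EK² = 13² + 2² − 2·13·2·cos(60°) = 147, so EK = 7·√3.
Step 2: By the law of cosines on triangle EKG: EG² = (7·√3)² + 6² − 2·7·√3·6·cos(90°) = 183, so EG = √183.

Therefore, the length of EG = √183.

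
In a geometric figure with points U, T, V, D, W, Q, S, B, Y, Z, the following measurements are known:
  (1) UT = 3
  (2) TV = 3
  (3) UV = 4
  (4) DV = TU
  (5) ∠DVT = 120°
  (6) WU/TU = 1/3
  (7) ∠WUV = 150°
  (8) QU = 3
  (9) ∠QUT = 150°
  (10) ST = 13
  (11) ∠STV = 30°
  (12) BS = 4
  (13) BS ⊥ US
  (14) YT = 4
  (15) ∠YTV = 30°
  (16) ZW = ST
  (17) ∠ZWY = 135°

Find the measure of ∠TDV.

From the given relations: DV = TU = 3.
Step 1: By the law of cosines on triangle DVT: DT² = 3² + 3² − 2·3·3·cos(120°) = 27, so DT = 3·√3.
Step 2: By the inverse law of cosines on triangle TDV: cos(∠TDV) = ((3·√3)² + 3² − 3²) / (2·3·√3·3) = 27/31.18 = 0.866, so ∠TDV = 30°.

Therefore, the measure of angle ∠TDV = 30°.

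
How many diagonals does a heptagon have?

Total line segments between 7 vertices = C(7,2) = 21.
Subtract the 7 sides: 21 - 7 = 14 diagonals.

14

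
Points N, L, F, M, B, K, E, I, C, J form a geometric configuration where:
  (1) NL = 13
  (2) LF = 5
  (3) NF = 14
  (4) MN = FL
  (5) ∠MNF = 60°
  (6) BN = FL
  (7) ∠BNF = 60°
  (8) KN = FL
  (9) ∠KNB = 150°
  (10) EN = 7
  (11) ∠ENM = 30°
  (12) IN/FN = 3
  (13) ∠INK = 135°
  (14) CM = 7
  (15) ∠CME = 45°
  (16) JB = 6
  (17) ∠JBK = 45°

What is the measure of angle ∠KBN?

From the given relations: BN = FL = 5; KN = FL = 5.
Step 1: By the law of cosines on triangle BNK: BK² = 5² + 5² − 2·5·5·cos(150°) = 93.3, so BK ≈ 9.66.
Step 2: By the inverse law of cosines on triangle KBN: cos(∠KBN) = (9.66² + 5² − 5²) / (2·9.66·5) = 93.3/96.59 = 0.9659, so ∠KBN = 15°.

Therefore, the measure of angle ∠KBN = 15°.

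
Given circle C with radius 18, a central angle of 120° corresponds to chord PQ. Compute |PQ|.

Chord length = 2r sin(θ/2)
= 2 × 18 × sin(120°/2)
= 2 × 18 × sin(60°)
= 18*sqrt(3)

18*sqrt(3)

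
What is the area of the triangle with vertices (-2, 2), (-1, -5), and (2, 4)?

Using the Shoelace formula for a triangle:
Area = (1/2)|x0(y1 - y2) + x1(y2 - y0) + x2(y0 - y1)|
Area = (1/2)|-2(-5 - 4) + -1(4 - 2) + 2(2 - -5)|
Area = (1/2)|18 + -2 + 14|
Area = (1/2)|30|
Area = (1/2)(30)
Area = 15

15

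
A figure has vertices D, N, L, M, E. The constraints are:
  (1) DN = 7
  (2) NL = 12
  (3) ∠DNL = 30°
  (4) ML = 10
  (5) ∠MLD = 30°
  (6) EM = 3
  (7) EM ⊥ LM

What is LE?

Step 1: By the law of cosines on triangle LME: LE² = 10² + 3² − 2·10·3·cos(90°) = 109, so LE = √109.

Therefore, the length of LE = √109.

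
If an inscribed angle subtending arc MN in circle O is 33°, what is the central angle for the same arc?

Central angle = 2 × 33° = 66° (inscribed angle theorem).

66°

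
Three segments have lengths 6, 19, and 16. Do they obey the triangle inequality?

Yes.
The triangle inequality requires that the sum of any two sides exceeds the third.
Here 6 + 16 = 22 > 19, so the condition is met.

Yes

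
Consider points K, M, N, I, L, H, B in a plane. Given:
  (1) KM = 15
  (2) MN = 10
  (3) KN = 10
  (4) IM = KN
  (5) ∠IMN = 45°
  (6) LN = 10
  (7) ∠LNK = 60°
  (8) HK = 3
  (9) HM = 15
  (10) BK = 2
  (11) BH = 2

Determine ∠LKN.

Step 1: By the law of cosines on triangle KNL: KL² = 10² + 10² − 2·10·10·cos(60°) = 100, so KL = 10.
Step 2: By the inverse law of cosines on triangle LKN: cos(∠LKN) = (10² + 10² − 10²) / (2·10·10) = 100/200 = 0.5, so ∠LKN = 60°.

Therefore, the measure of angle ∠LKN = 60°.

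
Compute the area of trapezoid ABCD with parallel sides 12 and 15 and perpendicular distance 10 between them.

A trapezoid's area equals the midsegment times the height.
The midsegment is (12 + 15) / 2 = 27/2.
Area = 27/2 * 10 = 135.

135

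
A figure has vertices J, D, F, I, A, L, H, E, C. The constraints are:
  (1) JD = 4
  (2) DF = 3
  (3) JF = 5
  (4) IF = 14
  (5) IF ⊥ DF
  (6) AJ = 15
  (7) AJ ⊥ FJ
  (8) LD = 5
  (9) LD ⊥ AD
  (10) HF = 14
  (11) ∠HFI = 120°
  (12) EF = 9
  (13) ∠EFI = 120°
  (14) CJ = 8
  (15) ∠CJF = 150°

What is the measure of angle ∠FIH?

Step 1: By the law of cosines on triangle IFH: IH² = 14² + 14² − 2·14·14·cos(120°) = 588, so IH = 14·√3.
Step 2: By the inverse law of cosines on triangle FIH: cos(∠FIH) = (14² + (14·√3)² − 14²) / (2·14·14·√3) = 588/678.96 = 0.866, so ∠FIH = 30°.

Therefore, the measure of angle ∠FIH = 30°.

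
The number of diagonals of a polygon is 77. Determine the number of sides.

Using d = n(n - 3)/2, we solve 77 = n(n - 3)/2.
So n(n - 3) = 154.
Testing n = 14: 14 * 11 = 154 = 154. Correct.
The polygon has 14 sides.

14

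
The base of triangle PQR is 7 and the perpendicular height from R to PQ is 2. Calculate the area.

Area = (1/2) * base * height
Area = (1/2) * 7 * 2
Area = 7

7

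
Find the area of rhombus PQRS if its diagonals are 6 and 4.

The diagonals of a rhombus divide it into four right triangles.
Each triangle has legs 6/ 2 = 3 and 4/2 = 2, so each has area (1/2)*3*2 = 3.
Four such triangles give total area = (d1 * d2) / 2 = 12.

12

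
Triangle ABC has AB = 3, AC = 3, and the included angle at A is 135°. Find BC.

By the law of cosines: BC^2 = AB^2 + AC^2 - 2*AB*AC*cos(A)
BC^2 = 3^2 + 3^2 - 2*3*3*cos(135°)
BC^2 = 9 + 9 - 18*(-sqrt(2)/2)
BC^2 = 9*sqrt(2) + 18
BC = 3*sqrt(sqrt(2) + 2)

3*sqrt(sqrt(2) + 2)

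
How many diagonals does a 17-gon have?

Each of the 17 vertices connects to 14 non-adjacent vertices via diagonals.
Total connections = 17 × 14 = 238, but each diagonal is counted twice.
Number of diagonals = 238 / 2 = 119.

119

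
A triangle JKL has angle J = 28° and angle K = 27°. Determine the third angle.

The interior angles sum to 180°: angle L = 180 - 28 - 27 = 125°.
The triangle is obtuse (angles 28°, 27°, 125°).

125 degrees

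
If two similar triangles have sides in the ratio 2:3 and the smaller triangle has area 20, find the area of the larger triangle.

For similar figures, the area ratio equals the square of the side ratio.
Side ratio (the smaller triangle to the larger triangle) = 2:3, so area ratio = 2^2:3^2 = 4:9.
If the area of the smaller triangle is 20, then the area of the larger triangle = 20 * (9/4) = 45.

45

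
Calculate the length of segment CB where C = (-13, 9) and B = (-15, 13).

d = sqrt((-15 - -13)^2 + (13 - 9)^2)
d = sqrt(-2^2 + 4^2)
d = sqrt(4 + 16)
d = sqrt(20) = 2*sqrt(5)

2*sqrt(5)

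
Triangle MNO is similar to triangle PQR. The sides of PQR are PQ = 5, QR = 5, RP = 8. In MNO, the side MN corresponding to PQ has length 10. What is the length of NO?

k = 10/5 = 2. NO = 2 * 5 = 10.

10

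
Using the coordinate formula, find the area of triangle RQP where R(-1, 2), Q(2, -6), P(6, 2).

Shoelace: Area = (1/2)|-1(-6-2) + 2(2-2) + 6(2--6)| = (1/2)(56) = 28

28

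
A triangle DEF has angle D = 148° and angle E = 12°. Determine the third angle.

The interior angles sum to 180°: angle F = 180 - 148 - 12 = 20°.
The triangle is obtuse (angles 148°, 12°, 20°).

20 degrees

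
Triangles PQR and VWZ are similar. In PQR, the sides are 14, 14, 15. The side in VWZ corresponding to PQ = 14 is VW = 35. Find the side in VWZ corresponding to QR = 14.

Similar triangles have proportional sides. Setting up the proportion:
VW / PQ = WZ / QR
35 / 14 = WZ / 14
WZ = 14 * 35 / 14 = 35.

35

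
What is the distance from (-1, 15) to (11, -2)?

The horizontal distance is |11 - -1| = 12 and the vertical distance is |-2 - 15| = 17.
By the Pythagorean theorem, d = sqrt(12^2 + 17^2) = sqrt(433).

sqrt(433)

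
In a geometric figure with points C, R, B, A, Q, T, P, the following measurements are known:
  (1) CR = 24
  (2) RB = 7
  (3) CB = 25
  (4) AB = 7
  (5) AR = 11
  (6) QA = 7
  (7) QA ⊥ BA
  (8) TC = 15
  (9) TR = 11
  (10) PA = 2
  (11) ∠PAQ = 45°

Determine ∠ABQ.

Step 1: By the law of cosines on triangle BAQ: BQ² = 7² + 7² − 2·7·7·cos(90°) = 98, so BQ = 7·√2.
Step 2: By the inverse law of cosines on triangle ABQ: cos(∠ABQ) = (7² + (7·√2)² − 7²) / (2·7·7·√2) = 98/138.59 = 0.7071, so ∠ABQ = 45°.

Therefore, the measure of angle ∠ABQ = 45°.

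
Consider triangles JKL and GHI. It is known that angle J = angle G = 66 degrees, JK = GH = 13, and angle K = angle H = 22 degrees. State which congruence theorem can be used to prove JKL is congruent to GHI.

Consider the given information: angle J = angle G = 66 degrees, JK = GH = 13, and angle K = angle H = 22 degrees
This is not SSS or SAS: SSS requires all three pairs of sides, but we don't have that. SAS requires two sides and the included angle between them.
The correct criterion is ASA. Two pairs of corresponding angles and the included side are equal (Angle-Side-Angle).

ASA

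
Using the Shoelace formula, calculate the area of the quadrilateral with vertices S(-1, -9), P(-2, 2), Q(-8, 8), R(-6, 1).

The Shoelace formula works by pairing each vertex with the next (cycling back to the first).
For each pair, compute x_i*y_(i+1) - x_(i+1)*y_i:
  (-1*2 - -2*-9) = -20
  (-2*8 - -8*2) = 0
  (-8*1 - -6*8) = 40
  (-6*-9 - -1*1) = 55
Taking half the absolute value of the total: Area = (1/2)(75) = 75/2.

75/2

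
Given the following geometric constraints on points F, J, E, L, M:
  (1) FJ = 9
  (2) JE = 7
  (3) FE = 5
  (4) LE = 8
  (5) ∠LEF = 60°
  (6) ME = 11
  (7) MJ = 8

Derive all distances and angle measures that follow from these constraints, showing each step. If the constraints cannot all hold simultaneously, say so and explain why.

The constraints are consistent.

Step 1: From FE = 5, EL = 8, and ∠FEL = 60°, by the law of cosines:
  FL² = FE² + EL² - 2·FE·EL·cos(60°) = 25 + 64 - 40 = 49
  FL = 7

Step 2: From FE = 5, FJ = 9, EJ = 7, by the inverse law of cosines:
  cos(∠EFJ) = (FE² + FJ² - EJ²) / (2·FE·FJ)
  ∠EFJ = 50.7°

Step 3: From JE = 7, JF = 9, EF = 5, by the inverse law of cosines:
  cos(∠EJF) = (JE² + JF² - EF²) / (2·JE·JF)
  ∠EJF = 33.56°

Step 4: From JE = 7, JM = 8, EM = 11, by the inverse law of cosines:
  cos(∠EJM) = (JE² + JM² - EM²) / (2·JE·JM)
  ∠EJM = 94.1°

Step 5: From EF = 5, EJ = 7, FJ = 9, by the inverse law of cosines:
  cos(∠FEJ) = (EF² + EJ² - FJ²) / (2·EF·EJ)
  ∠FEJ = 95.74°

Step 6: From EJ = 7, EM = 11, JM = 8, by the inverse law of cosines:
  cos(∠JEM) = (EJ² + EM² - JM²) / (2·EJ·EM)
  ∠JEM = 46.5°

Step 7: From ME = 11, MJ = 8, EJ = 7, by the inverse law of cosines:
  cos(∠EMJ) = (ME² + MJ² - EJ²) / (2·ME·MJ)
  ∠EMJ = 39.4°

Step 8: From FE = 5, FL = 7, EL = 8, by the inverse law of cosines:
  cos(∠EFL) = (FE² + FL² - EL²) / (2·FE·FL)
  ∠EFL = 81.79°

Step 9: From LE = 8, LF = 7, EF = 5, by the inverse law of cosines:
  cos(∠ELF) = (LE² + LF² - EF²) / (2·LE·LF)
  ∠ELF = 38.21°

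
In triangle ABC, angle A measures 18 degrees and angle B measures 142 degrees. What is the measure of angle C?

The interior angles sum to 180°: angle C = 180 - 18 - 142 = 20°.
The triangle is obtuse (angles 18°, 142°, 20°).

20 degrees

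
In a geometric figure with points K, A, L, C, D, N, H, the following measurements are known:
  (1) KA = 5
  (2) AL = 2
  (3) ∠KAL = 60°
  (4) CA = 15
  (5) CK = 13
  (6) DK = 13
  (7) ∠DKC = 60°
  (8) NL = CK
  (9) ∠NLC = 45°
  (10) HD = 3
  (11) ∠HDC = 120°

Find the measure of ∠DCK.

Step 1: By the law of cosines on triangle CKD: CD² = 13² + 13² − 2·13·13·cos(60°) = 169, so CD = 13.
Step 2: By the inverse law of cosines on triangle DCK: cos(∠DCK) = (13² + 13² − 13²) / (2·13·13) = 169/338 = 0.5, so ∠DCK = 60°.

Therefore, the measure of angle ∠DCK = 60°.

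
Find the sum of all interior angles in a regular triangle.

The sum of interior angles of an n-sided polygon is (n - 2) * 180.
For n = 3: (3 - 2) * 180 = 1 * 180 = 180 degrees.

180 degrees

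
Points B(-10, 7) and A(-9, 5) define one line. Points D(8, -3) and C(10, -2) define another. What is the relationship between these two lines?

Slope of line 1: m1 = (5 - 7)/(-9 - -10) = -2/1 = -2
Slope of line 2: m2 = (-2 - -3)/(10 - 8) = 1/2 = 1/2
m1 * m2 = (-2) * (1/2) = -1 = -1, so the lines are perpendicular.

Perpendicular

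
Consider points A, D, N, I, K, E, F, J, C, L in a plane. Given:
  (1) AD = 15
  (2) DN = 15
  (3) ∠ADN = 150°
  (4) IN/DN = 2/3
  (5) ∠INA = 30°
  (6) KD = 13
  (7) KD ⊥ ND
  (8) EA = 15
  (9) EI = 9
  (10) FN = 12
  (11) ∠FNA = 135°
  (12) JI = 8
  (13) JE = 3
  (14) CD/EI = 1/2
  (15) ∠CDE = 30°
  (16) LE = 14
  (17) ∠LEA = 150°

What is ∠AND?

Step 1: By the law of cosines on triangle NDA: NA² = 15² + 15² − 2·15·15·cos(150°) = 839.71, so NA ≈ 28.98.
Step 2: By the inverse law of cosines on triangle AND: cos(∠AND) = (28.98² + 15² − 15²) / (2·28.98·15) = 839.71/869.33 = 0.9659, so ∠AND = 15°.

Therefore, the measure of angle ∠AND = 15°.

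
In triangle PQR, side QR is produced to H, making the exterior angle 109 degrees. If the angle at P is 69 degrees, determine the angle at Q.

By the exterior angle theorem: exterior angle = sum of remote interior angles.
109 = 69 + angle Q
angle Q = 109 - 69 = 40 degrees

40 degrees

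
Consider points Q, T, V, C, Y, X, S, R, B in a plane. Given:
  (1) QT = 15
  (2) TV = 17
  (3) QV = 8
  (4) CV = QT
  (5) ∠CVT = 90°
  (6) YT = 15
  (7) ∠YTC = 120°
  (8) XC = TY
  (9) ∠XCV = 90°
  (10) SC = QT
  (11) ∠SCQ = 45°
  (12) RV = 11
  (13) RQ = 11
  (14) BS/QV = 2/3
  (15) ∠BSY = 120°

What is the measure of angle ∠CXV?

From the given relations: XC = TY = 15; CV = QT = 15.
Step 1: By the law of cosines on triangle XCV: XV² = 15² + 15² − 2·15·15·cos(90°) = 450, so XV = 15·√2.
Step 2: By the inverse law of cosines on triangle CXV: cos(∠CXV) = (15² + (15·√2)² − 15²) / (2·15·15·√2) = 450/636.4 = 0.7071, so ∠CXV = 45°.

Therefore, the measure of angle ∠CXV = 45°.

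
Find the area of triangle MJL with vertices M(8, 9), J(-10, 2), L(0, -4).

Shoelace: Area = (1/2)|8(2--4) + -10(-4-9) + 0(9-2)| = (1/2)(178) = 89

89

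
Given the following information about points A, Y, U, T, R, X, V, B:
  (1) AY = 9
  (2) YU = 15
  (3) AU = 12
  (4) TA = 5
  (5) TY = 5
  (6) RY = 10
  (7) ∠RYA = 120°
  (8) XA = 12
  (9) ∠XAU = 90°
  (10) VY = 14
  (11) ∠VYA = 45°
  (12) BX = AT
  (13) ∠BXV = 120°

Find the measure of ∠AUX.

Step 1: By the law of cosines on triangle UAX: UX² = 12² + 12² − 2·12·12·cos(90°) = 288, so UX = 12·√2.
Step 2: By the inverse law of cosines on triangle AUX: cos(∠AUX) = (12² + (12·√2)² − 12²) / (2·12·12·√2) = 288/407.29 = 0.7071, so ∠AUX = 45°.

Therefore, the measure of angle ∠AUX = 45°.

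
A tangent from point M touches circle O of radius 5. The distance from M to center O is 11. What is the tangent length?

The tangent, radius, and line from the external point to the center form a right triangle.
The right angle is where the tangent meets the radius.
By the Pythagorean theorem: tangent² + 5² = 11²
tangent² = 121 - 25 = 96
tangent = 4*sqrt(6)

4*sqrt(6)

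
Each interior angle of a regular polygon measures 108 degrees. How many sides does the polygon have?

The exterior angle is the supplement of the interior angle: 180 - 108 = 72 degrees.
Since the exterior angles of any convex polygon sum to 360 degrees, the number of sides is 360 / 72 = 5.

5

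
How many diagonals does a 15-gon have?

Each of the 15 vertices connects to 12 non-adjacent vertices via diagonals.
Total connections = 15 × 12 = 180, but each diagonal is counted twice.
Number of diagonals = 180 / 2 = 90.

90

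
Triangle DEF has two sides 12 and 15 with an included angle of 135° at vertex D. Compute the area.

Area = (1/2)(12)(15) sin(135°) = (1/2)(12)(15)(sqrt(2)/2) = 45*sqrt(2)

45*sqrt(2)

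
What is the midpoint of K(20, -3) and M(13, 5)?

The midpoint is the point halfway along the segment.
Move half the horizontal distance: 20 + (13 - 20)/2 = 20 + -7/2 = 33/2
Move half the vertical distance: -3 + (5 - -3)/2 = -3 + 8/2 = 1
Midpoint = (33/2, 1)

(33/2, 1)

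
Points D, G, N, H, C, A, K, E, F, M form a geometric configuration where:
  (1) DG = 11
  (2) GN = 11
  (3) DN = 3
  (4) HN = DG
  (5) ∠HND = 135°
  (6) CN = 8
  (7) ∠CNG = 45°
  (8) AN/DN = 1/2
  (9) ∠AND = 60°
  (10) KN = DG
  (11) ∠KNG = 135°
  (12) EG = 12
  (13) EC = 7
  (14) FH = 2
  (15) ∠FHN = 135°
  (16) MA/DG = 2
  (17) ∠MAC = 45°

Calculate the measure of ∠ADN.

From the given relations: AN = 1/2·DN = 1/2·3 ≈ 1.5.
Step 1: By the law of cosines on triangle DNA: DA² = 3² + 1.5² − 2·3·1.5·cos(60°) = 6.75, so DA = 3/2·√3.
Step 2: By the inverse law of cosines on triangle ADN: cos(∠ADN) = ((3/2·√3)² + 3² − 1.5²) / (2·3/2·√3·3) = 13.5/15.59 = 0.866, so ∠ADN = 30°.

Therefore, the measure of angle ∠ADN = 30°.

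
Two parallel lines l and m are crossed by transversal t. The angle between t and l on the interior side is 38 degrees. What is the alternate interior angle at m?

Alternate interior angles lie on opposite sides of the transversal, between the parallel lines.
By the alternate interior angle theorem, they are equal: 38 degrees.

38 degrees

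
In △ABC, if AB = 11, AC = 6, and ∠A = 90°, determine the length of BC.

Since angle A = 90°, this is a right triangle and the law of cosines reduces to the Pythagorean theorem.
BC^2 = 11^2 + 6^2 = 157
BC = sqrt(157)

sqrt(157)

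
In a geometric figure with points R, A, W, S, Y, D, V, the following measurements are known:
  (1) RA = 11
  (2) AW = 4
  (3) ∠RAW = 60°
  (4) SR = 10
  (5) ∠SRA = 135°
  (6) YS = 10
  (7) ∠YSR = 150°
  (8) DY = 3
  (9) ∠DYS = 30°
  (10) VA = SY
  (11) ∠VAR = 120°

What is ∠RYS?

Step 1: By the law of cosines on triangle YSR: YR² = 10² + 10² − 2·10·10·cos(150°) = 373.21, so YR ≈ 19.32.
Step 2: By the inverse law of cosines on triangle RYS: cos(∠RYS) = (19.32² + 10² − 10²) / (2·19.32·10) = 373.21/386.37 = 0.9659, so ∠RYS = 15°.

Therefore, the measure of angle ∠RYS = 15°.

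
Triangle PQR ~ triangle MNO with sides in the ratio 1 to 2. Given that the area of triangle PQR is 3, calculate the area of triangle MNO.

For similar figures, the area ratio equals the square of the side ratio.
Side ratio (PQR to MNO) = 1:2, so area ratio = 1^2:2^2 = 1:4.
If the area of PQR is 3, then the area of MNO = 3 * (4/1) = 12.

12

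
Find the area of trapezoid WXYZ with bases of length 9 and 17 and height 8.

Area of a trapezoid = (base1 + base2) * height / 2
Area = (9 + 17) * 8 / 2
Area = 26 * 8 / 2
Area = 208 / 2
Area = 104

104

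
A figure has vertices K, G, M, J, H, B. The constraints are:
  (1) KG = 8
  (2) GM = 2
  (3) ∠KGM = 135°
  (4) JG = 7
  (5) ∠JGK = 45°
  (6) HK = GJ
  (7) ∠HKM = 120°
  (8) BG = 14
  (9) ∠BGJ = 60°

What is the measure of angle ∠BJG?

Step 1: By the law of cosines on triangle JGB: JB² = 7² + 14² − 2·7·14·cos(60°) = 147, so JB = 7·√3.
Step 2: By the inverse law of cosines on triangle BJG: cos(∠BJG) = ((7·√3)² + 7² − 14²) / (2·7·√3·7) = 0/169.74 = 0, so ∠BJG = 90°.

Therefore, the measure of angle ∠BJG = 90°.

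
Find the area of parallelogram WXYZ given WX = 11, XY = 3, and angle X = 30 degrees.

Area = 11 * 3 * sin(30°) = 33 * 1/2 = 33/2

33/2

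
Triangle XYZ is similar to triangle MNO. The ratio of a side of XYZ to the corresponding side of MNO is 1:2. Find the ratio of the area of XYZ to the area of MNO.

Area ratio = (side ratio)^2 = (1/2)^2 = 1:4.

1:4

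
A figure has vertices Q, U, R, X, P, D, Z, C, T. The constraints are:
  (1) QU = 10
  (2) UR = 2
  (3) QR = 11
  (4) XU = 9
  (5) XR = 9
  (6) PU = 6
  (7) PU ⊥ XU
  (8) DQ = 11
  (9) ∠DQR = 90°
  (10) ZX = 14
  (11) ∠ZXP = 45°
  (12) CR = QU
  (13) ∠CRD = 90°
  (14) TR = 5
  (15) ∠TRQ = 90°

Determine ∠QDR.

Step 1: By the law of cosines on triangle DQR: DR² = 11² + 11² − 2·11·11·cos(90°) = 242, so DR = 11·√2.
Step 2: By the inverse law of cosines on triangle QDR: cos(∠QDR) = (11² + (11·√2)² − 11²) / (2·11·11·√2) = 242/342.24 = 0.7071, so ∠QDR = 45°.

Therefore, the measure of angle ∠QDR = 45°.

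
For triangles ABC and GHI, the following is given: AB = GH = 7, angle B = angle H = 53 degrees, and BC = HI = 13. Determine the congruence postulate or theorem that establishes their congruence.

The given information provides:
AB = GH = 7, angle B = angle H = 53 degrees, and BC = HI = 13
This matches the SAS congruence theorem.
Two pairs of corresponding sides and the included angle are equal (Side-Angle-Side).

SAS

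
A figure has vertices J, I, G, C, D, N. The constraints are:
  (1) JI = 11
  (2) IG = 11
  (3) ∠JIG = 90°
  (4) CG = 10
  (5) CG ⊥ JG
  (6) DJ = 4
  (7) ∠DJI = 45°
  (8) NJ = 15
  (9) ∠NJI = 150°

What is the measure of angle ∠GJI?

Step 1: By the law of cosines on triangle JIG: JG² = 11² + 11² − 2·11·11·cos(90°) = 242, so JG = 11·√2.
Step 2: By the inverse law of cosines on triangle GJI: cos(∠GJI) = ((11·√2)² + 11² − 11²) / (2·11·√2·11) = 242/342.24 = 0.7071, so ∠GJI = 45°.

Therefore, the measure of angle ∠GJI = 45°.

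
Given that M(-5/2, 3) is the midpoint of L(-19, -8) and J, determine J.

Using the midpoint formula: M = ((x1 + x2)/2, (y1 + y2)/2)
We know M = (-5/2, 3) and L = (-19, -8)
For x: -5/2 = (-19 + x2)/2, so x2 = 2*-5/2 - -19 = 14
For y: 3 = (-8 + y2)/2, so y2 = 2*3 - -8 = 14
J = (14, 14)

(14, 14)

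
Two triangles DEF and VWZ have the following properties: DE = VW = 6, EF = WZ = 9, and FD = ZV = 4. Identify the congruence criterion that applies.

The given information matches SSS: All three pairs of corresponding sides are equal (Side-Side-Side).

SSS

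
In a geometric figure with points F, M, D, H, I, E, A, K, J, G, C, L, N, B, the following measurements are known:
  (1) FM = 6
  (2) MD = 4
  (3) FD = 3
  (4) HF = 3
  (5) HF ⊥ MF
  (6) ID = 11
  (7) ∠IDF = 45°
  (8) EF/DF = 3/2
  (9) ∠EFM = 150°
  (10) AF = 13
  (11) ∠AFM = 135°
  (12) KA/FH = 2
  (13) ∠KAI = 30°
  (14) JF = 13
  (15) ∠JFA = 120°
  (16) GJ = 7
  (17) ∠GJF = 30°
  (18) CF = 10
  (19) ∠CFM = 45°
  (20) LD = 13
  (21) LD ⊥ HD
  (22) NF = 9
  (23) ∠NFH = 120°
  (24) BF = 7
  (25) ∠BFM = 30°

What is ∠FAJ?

Step 1: By the law of cosines on triangle AFJ: AJ² = 13² + 13² − 2·13·13·cos(120°) = 507, so AJ = 13·√3.
Step 2: By the inverse law of cosines on triangle FAJ: cos(∠FAJ) = (13² + (13·√3)² − 13²) / (2·13·13·√3) = 507/585.43 = 0.866, so ∠FAJ = 30°.

Therefore, the measure of angle ∠FAJ = 30°.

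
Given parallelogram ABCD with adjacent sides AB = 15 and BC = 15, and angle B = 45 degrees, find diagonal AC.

Law of cosines: d^2 = 15^2 + 15^2 - 2(15)(15)cos(45°) = 450 - 225*sqrt(2), so d = 15*sqrt(2 - sqrt(2)).

15*sqrt(2 - sqrt(2))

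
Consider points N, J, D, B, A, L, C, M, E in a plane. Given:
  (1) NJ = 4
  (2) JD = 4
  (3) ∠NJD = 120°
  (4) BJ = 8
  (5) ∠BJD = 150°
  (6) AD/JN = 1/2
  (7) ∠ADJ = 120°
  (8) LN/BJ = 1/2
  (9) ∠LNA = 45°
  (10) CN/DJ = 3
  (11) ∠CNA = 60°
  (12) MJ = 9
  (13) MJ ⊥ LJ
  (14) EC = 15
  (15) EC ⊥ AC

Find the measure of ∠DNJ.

Step 1: By the law of cosines on triangle NJD: ND² = 4² + 4² − 2·4·4·cos(120°) = 48, so ND = 4·√3.
Step 2: By the inverse law of cosines on triangle DNJ: cos(∠DNJ) = ((4·√3)² + 4² − 4²) / (2·4·√3·4) = 48/55.43 = 0.866, so ∠DNJ = 30°.

Therefore, the measure of angle ∠DNJ = 30°.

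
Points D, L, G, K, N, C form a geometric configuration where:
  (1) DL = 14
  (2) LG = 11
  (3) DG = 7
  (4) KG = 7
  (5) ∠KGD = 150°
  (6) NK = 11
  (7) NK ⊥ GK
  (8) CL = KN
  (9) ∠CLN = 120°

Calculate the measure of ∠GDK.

Step 1: By the law of cosines on triangle DGK: DK² = 7² + 7² − 2·7·7·cos(150°) = 182.87, so DK ≈ 13.52.
Step 2: By the inverse law of cosines on triangle GDK: cos(∠GDK) = (7² + 13.52² − 7²) / (2·7·13.52) = 182.87/189.32 = 0.9659, so ∠GDK = 15°.

Therefore, the measure of angle ∠GDK = 15°.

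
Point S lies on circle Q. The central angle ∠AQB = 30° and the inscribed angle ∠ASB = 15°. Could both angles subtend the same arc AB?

By the inscribed angle theorem, if both angles subtend the same arc, the inscribed angle must be half the central angle.
Half of 30° = 15°, which equals the given inscribed angle of 15°.
Therefore, yes, they correspond to the same arc.

Yes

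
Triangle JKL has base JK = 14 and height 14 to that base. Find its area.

Area = (1/2)(14)(14) = 98

98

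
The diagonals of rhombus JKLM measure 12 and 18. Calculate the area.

The diagonals of a rhombus divide it into four right triangles.
Each triangle has legs 12/ 2 = 6 and 18/2 = 9, so each has area (1/2)*6*9 = 27.
Four such triangles give total area = (d1 * d2) / 2 = 108.

108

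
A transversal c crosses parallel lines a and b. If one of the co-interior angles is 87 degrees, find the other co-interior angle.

Co-interior angles sum to 180: 180 - 87 = 93 degrees.

93 degrees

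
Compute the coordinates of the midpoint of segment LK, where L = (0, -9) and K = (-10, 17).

The midpoint is the point halfway along the segment.
Move half the horizontal distance: 0 + (-10 - 0)/2 = 0 + -10/2 = -5
Move half the vertical distance: -9 + (17 - -9)/2 = -9 + 26/2 = 4
Midpoint = (-5, 4)

(-5, 4)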